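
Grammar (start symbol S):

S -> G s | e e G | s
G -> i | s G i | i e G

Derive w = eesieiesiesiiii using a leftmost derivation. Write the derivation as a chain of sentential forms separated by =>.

S => eeG => eesGi => eesieGi => eesieieGi => eesieiesGii => eesieiesieGii => eesieiesiesGiii => eesieiesiesiiii

S => eeG   [S -> e e G]
eeG => eesGi   [G -> s G i]
eesGi => eesieGi   [G -> i e G]
eesieGi => eesieieGi   [G -> i e G]
eesieieGi => eesieiesGii   [G -> s G i]
eesieiesGii => eesieiesieGii   [G -> i e G]
eesieiesieGii => eesieiesiesGiii   [G -> s G i]
eesieiesiesGiii => eesieiesiesiiii   [G -> i]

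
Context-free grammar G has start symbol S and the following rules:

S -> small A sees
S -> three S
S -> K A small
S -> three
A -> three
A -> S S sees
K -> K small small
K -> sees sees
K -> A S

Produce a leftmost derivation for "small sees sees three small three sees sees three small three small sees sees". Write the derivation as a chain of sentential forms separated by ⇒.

S ⇒ small A sees ⇒ small S S sees sees ⇒ small K A small S sees sees ⇒ small sees sees A small S sees sees ⇒ small sees sees three small S sees sees ⇒ small sees sees three small K A small sees sees ⇒ small sees sees three small A S A small sees sees ⇒ small sees sees three small three S A small sees sees ⇒ small sees sees three small three K A small A small sees sees ⇒ small sees sees three small three sees sees A small A small sees sees ⇒ small sees sees three small three sees sees three small A small sees sees ⇒ small sees sees three small three sees sees three small three small sees sees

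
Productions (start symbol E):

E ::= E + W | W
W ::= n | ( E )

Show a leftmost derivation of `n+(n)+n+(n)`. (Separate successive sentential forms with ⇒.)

E⇒E+W⇒E+W+W⇒E+W+W+W⇒W+W+W+W⇒n+W+W+W⇒n+(E)+W+W⇒n+(W)+W+W⇒n+(n)+W+W⇒n+(n)+n+W⇒n+(n)+n+(E)⇒n+(n)+n+(W)⇒n+(n)+n+(n)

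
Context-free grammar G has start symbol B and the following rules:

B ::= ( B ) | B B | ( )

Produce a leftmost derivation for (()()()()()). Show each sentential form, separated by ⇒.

B ⇒ (B)   [B ::= ( B )]
(B) ⇒ (BB)   [B ::= B B]
(BB) ⇒ (BBB)   [B ::= B B]
(BBB) ⇒ (BBBB)   [B ::= B B]
(BBBB) ⇒ (BBBBB)   [B ::= B B]
(BBBBB) ⇒ (()BBBB)   [B ::= ( )]
(()BBBB) ⇒ (()()BBB)   [B ::= ( )]
(()()BBB) ⇒ (()()()BB)   [B ::= ( )]
(()()()BB) ⇒ (()()()()B)   [B ::= ( )]
(()()()()B) ⇒ (()()()()())   [B ::= ( )]

B⇒(B)⇒(BB)⇒(BBB)⇒(BBBB)⇒(BBBBB)⇒(()BBBB)⇒(()()BBB)⇒(()()()BB)⇒(()()()()B)⇒(()()()()())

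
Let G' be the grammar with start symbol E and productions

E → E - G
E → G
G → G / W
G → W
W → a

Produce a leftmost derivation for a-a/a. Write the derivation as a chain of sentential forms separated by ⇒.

E ⇒ E-G   [E → E - G]
E-G ⇒ G-G   [E → G]
G-G ⇒ W-G   [G → W]
W-G ⇒ a-G   [W → a]
a-G ⇒ a-G/W   [G → G / W]
a-G/W ⇒ a-W/W   [G → W]
a-W/W ⇒ a-a/W   [W → a]
a-a/W ⇒ a-a/a   [W → a]

E⇒E-G⇒G-G⇒W-G⇒a-G⇒a-G/W⇒a-W/W⇒a-a/W⇒a-a/a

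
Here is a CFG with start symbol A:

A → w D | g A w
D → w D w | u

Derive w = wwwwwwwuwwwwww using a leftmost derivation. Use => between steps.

A => wD   [A → w D]
wD => wwDw   [D → w D w]
wwDw => wwwDww   [D → w D w]
wwwDww => wwwwDwww   [D → w D w]
wwwwDwww => wwwwwDwwww   [D → w D w]
wwwwwDwwww => wwwwwwDwwwww   [D → w D w]
wwwwwwDwwwww => wwwwwwwDwwwwww   [D → w D w]
wwwwwwwDwwwwww => wwwwwwwuwwwwww   [D → u]

A => wD => wwDw => wwwDww => wwwwDwww => wwwwwDwwww => wwwwwwDwwwww => wwwwwwwDwwwwww => wwwwwwwuwwwwww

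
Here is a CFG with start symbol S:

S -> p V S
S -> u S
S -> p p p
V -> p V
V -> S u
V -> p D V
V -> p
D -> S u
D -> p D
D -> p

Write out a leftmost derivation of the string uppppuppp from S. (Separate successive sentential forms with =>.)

S => uS => upVS => upSuS => uppppuS => uppppuppp

S => uS   [S -> u S]
uS => upVS   [S -> p V S]
upVS => upSuS   [V -> S u]
upSuS => uppppuS   [S -> p p p]
uppppuS => uppppuppp   [S -> p p p]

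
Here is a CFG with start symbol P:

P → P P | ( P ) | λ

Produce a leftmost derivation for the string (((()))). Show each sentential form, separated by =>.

P => PP => PPP => (P)PP => ((P))PP => (((P)))PP => ((((P))))PP => (((())))PP => (((())))P => (((())))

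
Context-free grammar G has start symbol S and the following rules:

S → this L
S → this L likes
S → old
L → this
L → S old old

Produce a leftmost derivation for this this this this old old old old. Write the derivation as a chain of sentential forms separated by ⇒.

S ⇒ this L   [S → this L]
this L ⇒ this S old old   [L → S old old]
this S old old ⇒ this this L old old   [S → this L]
this this L old old ⇒ this this S old old old old   [L → S old old]
this this S old old old old ⇒ this this this L old old old old   [S → this L]
this this this L old old old old ⇒ this this this this old old old old   [L → this]

S ⇒ this L ⇒ this S old old ⇒ this this L old old ⇒ this this S old old old old ⇒ this this this L old old old old ⇒ this this this this old old old old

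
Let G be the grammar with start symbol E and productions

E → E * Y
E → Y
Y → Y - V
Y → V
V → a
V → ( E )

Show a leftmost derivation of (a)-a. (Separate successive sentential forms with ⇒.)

E ⇒ Y ⇒ Y-V ⇒ V-V ⇒ (E)-V ⇒ (Y)-V ⇒ (V)-V ⇒ (a)-V ⇒ (a)-a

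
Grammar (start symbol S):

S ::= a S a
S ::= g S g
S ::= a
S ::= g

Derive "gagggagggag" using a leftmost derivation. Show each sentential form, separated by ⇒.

S⇒gSg⇒gaSag⇒gagSgag⇒gaggSggag⇒gagggSgggag⇒gagggagggag

S ⇒ gSg   [S ::= g S g]
gSg ⇒ gaSag   [S ::= a S a]
gaSag ⇒ gagSgag   [S ::= g S g]
gagSgag ⇒ gaggSggag   [S ::= g S g]
gaggSggag ⇒ gagggSgggag   [S ::= g S g]
gagggSgggag ⇒ gagggagggag   [S ::= a]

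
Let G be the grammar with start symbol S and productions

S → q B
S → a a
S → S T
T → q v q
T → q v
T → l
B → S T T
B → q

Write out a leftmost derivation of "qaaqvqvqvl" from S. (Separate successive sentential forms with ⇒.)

S ⇒ ST ⇒ STT ⇒ qBTT ⇒ qSTTTT ⇒ qaaTTTT ⇒ qaaqvTTT ⇒ qaaqvqvTT ⇒ qaaqvqvqvT ⇒ qaaqvqvqvl

S ⇒ ST   [S → S T]
ST ⇒ STT   [S → S T]
STT ⇒ qBTT   [S → q B]
qBTT ⇒ qSTTTT   [B → S T T]
qSTTTT ⇒ qaaTTTT   [S → a a]
qaaTTTT ⇒ qaaqvTTT   [T → q v]
qaaqvTTT ⇒ qaaqvqvTT   [T → q v]
qaaqvqvTT ⇒ qaaqvqvqvT   [T → q v]
qaaqvqvqvT ⇒ qaaqvqvqvl   [T → l]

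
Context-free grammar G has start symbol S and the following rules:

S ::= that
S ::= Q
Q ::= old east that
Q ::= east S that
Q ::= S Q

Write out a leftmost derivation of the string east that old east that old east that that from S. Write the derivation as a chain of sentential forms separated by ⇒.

S ⇒ Q   [S ::= Q]
Q ⇒ east S that   [Q ::= east S that]
east S that ⇒ east Q that   [S ::= Q]
east Q that ⇒ east S Q that   [Q ::= S Q]
east S Q that ⇒ east that Q that   [S ::= that]
east that Q that ⇒ east that S Q that   [Q ::= S Q]
east that S Q that ⇒ east that Q Q that   [S ::= Q]
east that Q Q that ⇒ east that old east that Q that   [Q ::= old east that]
east that old east that Q that ⇒ east that old east that old east that that   [Q ::= old east that]

S ⇒ Q ⇒ east S that ⇒ east Q that ⇒ east S Q that ⇒ east that Q that ⇒ east that S Q that ⇒ east that Q Q that ⇒ east that old east that Q that ⇒ east that old east that old east that that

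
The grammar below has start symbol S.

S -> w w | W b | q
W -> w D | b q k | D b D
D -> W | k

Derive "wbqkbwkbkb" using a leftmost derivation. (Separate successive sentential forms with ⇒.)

S⇒Wb⇒wDb⇒wWb⇒wDbDb⇒wWbDb⇒wDbDbDb⇒wWbDbDb⇒wbqkbDbDb⇒wbqkbWbDb⇒wbqkbwDbDb⇒wbqkbwkbDb⇒wbqkbwkbkb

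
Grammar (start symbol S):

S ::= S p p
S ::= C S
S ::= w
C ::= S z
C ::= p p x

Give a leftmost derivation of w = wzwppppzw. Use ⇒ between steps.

S ⇒ CS   [S ::= C S]
CS ⇒ SzS   [C ::= S z]
SzS ⇒ CSzS   [S ::= C S]
CSzS ⇒ SzSzS   [C ::= S z]
SzSzS ⇒ wzSzS   [S ::= w]
wzSzS ⇒ wzSppzS   [S ::= S p p]
wzSppzS ⇒ wzSppppzS   [S ::= S p p]
wzSppppzS ⇒ wzwppppzS   [S ::= w]
wzwppppzS ⇒ wzwppppzw   [S ::= w]

S ⇒ CS ⇒ SzS ⇒ CSzS ⇒ SzSzS ⇒ wzSzS ⇒ wzSppzS ⇒ wzSppppzS ⇒ wzwppppzS ⇒ wzwppppzw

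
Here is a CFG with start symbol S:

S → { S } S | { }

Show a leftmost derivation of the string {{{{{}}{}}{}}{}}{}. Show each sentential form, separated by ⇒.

S ⇒ {S}S   [S → { S } S]
{S}S ⇒ {{S}S}S   [S → { S } S]
{{S}S}S ⇒ {{{S}S}S}S   [S → { S } S]
{{{S}S}S}S ⇒ {{{{S}S}S}S}S   [S → { S } S]
{{{{S}S}S}S}S ⇒ {{{{{}}S}S}S}S   [S → { }]
{{{{{}}S}S}S}S ⇒ {{{{{}}{}}S}S}S   [S → { }]
{{{{{}}{}}S}S}S ⇒ {{{{{}}{}}{}}S}S   [S → { }]
{{{{{}}{}}{}}S}S ⇒ {{{{{}}{}}{}}{}}S   [S → { }]
{{{{{}}{}}{}}{}}S ⇒ {{{{{}}{}}{}}{}}{}   [S → { }]

S ⇒ {S}S ⇒ {{S}S}S ⇒ {{{S}S}S}S ⇒ {{{{S}S}S}S}S ⇒ {{{{{}}S}S}S}S ⇒ {{{{{}}{}}S}S}S ⇒ {{{{{}}{}}{}}S}S ⇒ {{{{{}}{}}{}}{}}S ⇒ {{{{{}}{}}{}}{}}{}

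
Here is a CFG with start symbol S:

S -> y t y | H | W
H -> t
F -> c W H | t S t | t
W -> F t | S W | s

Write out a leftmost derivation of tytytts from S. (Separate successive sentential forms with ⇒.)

S ⇒ W ⇒ SW ⇒ WW ⇒ FtW ⇒ tSttW ⇒ tytyttW ⇒ tytytts

S ⇒ W   [S -> W]
W ⇒ SW   [W -> S W]
SW ⇒ WW   [S -> W]
WW ⇒ FtW   [W -> F t]
FtW ⇒ tSttW   [F -> t S t]
tSttW ⇒ tytyttW   [S -> y t y]
tytyttW ⇒ tytytts   [W -> s]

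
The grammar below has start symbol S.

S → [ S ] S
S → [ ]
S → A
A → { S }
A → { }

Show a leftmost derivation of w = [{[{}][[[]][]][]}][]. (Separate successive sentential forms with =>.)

S => [S]S => [A]S => [{S}]S => [{[S]S}]S => [{[A]S}]S => [{[{}]S}]S => [{[{}][S]S}]S => [{[{}][[S]S]S}]S => [{[{}][[[]]S]S}]S => [{[{}][[[]][]]S}]S => [{[{}][[[]][]][]}]S => [{[{}][[[]][]][]}][]

S => [S]S   [S → [ S ] S]
[S]S => [A]S   [S → A]
[A]S => [{S}]S   [A → { S }]
[{S}]S => [{[S]S}]S   [S → [ S ] S]
[{[S]S}]S => [{[A]S}]S   [S → A]
[{[A]S}]S => [{[{}]S}]S   [A → { }]
[{[{}]S}]S => [{[{}][S]S}]S   [S → [ S ] S]
[{[{}][S]S}]S => [{[{}][[S]S]S}]S   [S → [ S ] S]
[{[{}][[S]S]S}]S => [{[{}][[[]]S]S}]S   [S → [ ]]
[{[{}][[[]]S]S}]S => [{[{}][[[]][]]S}]S   [S → [ ]]
[{[{}][[[]][]]S}]S => [{[{}][[[]][]][]}]S   [S → [ ]]
[{[{}][[[]][]][]}]S => [{[{}][[[]][]][]}][]   [S → [ ]]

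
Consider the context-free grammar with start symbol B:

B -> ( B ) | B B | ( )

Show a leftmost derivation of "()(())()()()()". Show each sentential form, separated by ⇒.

B ⇒ BB   [B -> B B]
BB ⇒ BBB   [B -> B B]
BBB ⇒ BBBB   [B -> B B]
BBBB ⇒ BBBBB   [B -> B B]
BBBBB ⇒ ()BBBB   [B -> ( )]
()BBBB ⇒ ()BBBBB   [B -> B B]
()BBBBB ⇒ ()(B)BBBB   [B -> ( B )]
()(B)BBBB ⇒ ()(())BBBB   [B -> ( )]
()(())BBBB ⇒ ()(())()BBB   [B -> ( )]
()(())()BBB ⇒ ()(())()()BB   [B -> ( )]
()(())()()BB ⇒ ()(())()()()B   [B -> ( )]
()(())()()()B ⇒ ()(())()()()()   [B -> ( )]

B⇒BB⇒BBB⇒BBBB⇒BBBBB⇒()BBBB⇒()BBBBB⇒()(B)BBBB⇒()(())BBBB⇒()(())()BBB⇒()(())()()BB⇒()(())()()()B⇒()(())()()()()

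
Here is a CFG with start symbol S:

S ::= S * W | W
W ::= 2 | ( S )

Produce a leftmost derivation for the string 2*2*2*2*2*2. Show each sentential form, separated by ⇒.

S ⇒ S*W   [S ::= S * W]
S*W ⇒ S*W*W   [S ::= S * W]
S*W*W ⇒ S*W*W*W   [S ::= S * W]
S*W*W*W ⇒ S*W*W*W*W   [S ::= S * W]
S*W*W*W*W ⇒ S*W*W*W*W*W   [S ::= S * W]
S*W*W*W*W*W ⇒ W*W*W*W*W*W   [S ::= W]
W*W*W*W*W*W ⇒ 2*W*W*W*W*W   [W ::= 2]
2*W*W*W*W*W ⇒ 2*2*W*W*W*W   [W ::= 2]
2*2*W*W*W*W ⇒ 2*2*2*W*W*W   [W ::= 2]
2*2*2*W*W*W ⇒ 2*2*2*2*W*W   [W ::= 2]
2*2*2*2*W*W ⇒ 2*2*2*2*2*W   [W ::= 2]
2*2*2*2*2*W ⇒ 2*2*2*2*2*2   [W ::= 2]

S ⇒ S*W ⇒ S*W*W ⇒ S*W*W*W ⇒ S*W*W*W*W ⇒ S*W*W*W*W*W ⇒ W*W*W*W*W*W ⇒ 2*W*W*W*W*W ⇒ 2*2*W*W*W*W ⇒ 2*2*2*W*W*W ⇒ 2*2*2*2*W*W ⇒ 2*2*2*2*2*W ⇒ 2*2*2*2*2*2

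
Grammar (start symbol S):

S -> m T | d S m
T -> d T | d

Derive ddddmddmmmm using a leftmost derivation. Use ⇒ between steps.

S ⇒ dSm   [S -> d S m]
dSm ⇒ ddSmm   [S -> d S m]
ddSmm ⇒ dddSmmm   [S -> d S m]
dddSmmm ⇒ ddddSmmmm   [S -> d S m]
ddddSmmmm ⇒ ddddmTmmmm   [S -> m T]
ddddmTmmmm ⇒ ddddmdTmmmm   [T -> d T]
ddddmdTmmmm ⇒ ddddmddmmmm   [T -> d]

S⇒dSm⇒ddSmm⇒dddSmmm⇒ddddSmmmm⇒ddddmTmmmm⇒ddddmdTmmmm⇒ddddmddmmmm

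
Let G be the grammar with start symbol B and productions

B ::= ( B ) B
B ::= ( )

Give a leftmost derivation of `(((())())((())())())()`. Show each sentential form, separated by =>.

B => (B)B   [B ::= ( B ) B]
(B)B => ((B)B)B   [B ::= ( B ) B]
((B)B)B => (((B)B)B)B   [B ::= ( B ) B]
(((B)B)B)B => (((())B)B)B   [B ::= ( )]
(((())B)B)B => (((())())B)B   [B ::= ( )]
(((())())B)B => (((())())(B)B)B   [B ::= ( B ) B]
(((())())(B)B)B => (((())())((B)B)B)B   [B ::= ( B ) B]
(((())())((B)B)B)B => (((())())((())B)B)B   [B ::= ( )]
(((())())((())B)B)B => (((())())((())())B)B   [B ::= ( )]
(((())())((())())B)B => (((())())((())())())B   [B ::= ( )]
(((())())((())())())B => (((())())((())())())()   [B ::= ( )]

B=>(B)B=>((B)B)B=>(((B)B)B)B=>(((())B)B)B=>(((())())B)B=>(((())())(B)B)B=>(((())())((B)B)B)B=>(((())())((())B)B)B=>(((())())((())())B)B=>(((())())((())())())B=>(((())())((())())())()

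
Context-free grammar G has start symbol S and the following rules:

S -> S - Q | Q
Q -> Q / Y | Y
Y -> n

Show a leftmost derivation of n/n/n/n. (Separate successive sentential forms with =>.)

S => Q => Q/Y => Q/Y/Y => Q/Y/Y/Y => Y/Y/Y/Y => n/Y/Y/Y => n/n/Y/Y => n/n/n/Y => n/n/n/n

S => Q   [S -> Q]
Q => Q/Y   [Q -> Q / Y]
Q/Y => Q/Y/Y   [Q -> Q / Y]
Q/Y/Y => Q/Y/Y/Y   [Q -> Q / Y]
Q/Y/Y/Y => Y/Y/Y/Y   [Q -> Y]
Y/Y/Y/Y => n/Y/Y/Y   [Y -> n]
n/Y/Y/Y => n/n/Y/Y   [Y -> n]
n/n/Y/Y => n/n/n/Y   [Y -> n]
n/n/n/Y => n/n/n/n   [Y -> n]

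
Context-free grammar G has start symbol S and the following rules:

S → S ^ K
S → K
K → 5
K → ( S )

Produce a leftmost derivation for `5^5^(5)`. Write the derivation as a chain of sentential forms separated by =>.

S => S^K   [S → S ^ K]
S^K => S^K^K   [S → S ^ K]
S^K^K => K^K^K   [S → K]
K^K^K => 5^K^K   [K → 5]
5^K^K => 5^5^K   [K → 5]
5^5^K => 5^5^(S)   [K → ( S )]
5^5^(S) => 5^5^(K)   [S → K]
5^5^(K) => 5^5^(5)   [K → 5]

S => S^K => S^K^K => K^K^K => 5^K^K => 5^5^K => 5^5^(S) => 5^5^(K) => 5^5^(5)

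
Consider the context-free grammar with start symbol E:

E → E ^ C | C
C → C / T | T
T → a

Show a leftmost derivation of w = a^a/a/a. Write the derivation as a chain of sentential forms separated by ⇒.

E⇒E^C⇒C^C⇒T^C⇒a^C⇒a^C/T⇒a^C/T/T⇒a^T/T/T⇒a^a/T/T⇒a^a/a/T⇒a^a/a/a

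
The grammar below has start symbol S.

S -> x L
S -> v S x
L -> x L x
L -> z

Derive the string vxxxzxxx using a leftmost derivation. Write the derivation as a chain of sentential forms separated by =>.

S => vSx   [S -> v S x]
vSx => vxLx   [S -> x L]
vxLx => vxxLxx   [L -> x L x]
vxxLxx => vxxxLxxx   [L -> x L x]
vxxxLxxx => vxxxzxxx   [L -> z]

S => vSx => vxLx => vxxLxx => vxxxLxxx => vxxxzxxx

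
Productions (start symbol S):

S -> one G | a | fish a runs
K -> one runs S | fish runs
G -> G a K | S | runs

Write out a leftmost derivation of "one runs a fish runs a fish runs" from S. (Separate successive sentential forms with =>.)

S => one G => one G a K => one G a K a K => one runs a K a K => one runs a fish runs a K => one runs a fish runs a fish runs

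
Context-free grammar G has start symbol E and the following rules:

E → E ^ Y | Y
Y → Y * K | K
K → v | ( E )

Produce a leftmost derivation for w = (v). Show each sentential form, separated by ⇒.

E ⇒ Y ⇒ K ⇒ (E) ⇒ (Y) ⇒ (K) ⇒ (v)

E ⇒ Y   [E → Y]
Y ⇒ K   [Y → K]
K ⇒ (E)   [K → ( E )]
(E) ⇒ (Y)   [E → Y]
(Y) ⇒ (K)   [Y → K]
(K) ⇒ (v)   [K → v]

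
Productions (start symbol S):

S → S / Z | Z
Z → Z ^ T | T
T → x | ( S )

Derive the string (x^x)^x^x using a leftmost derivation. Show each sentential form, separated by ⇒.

S ⇒ Z ⇒ Z^T ⇒ Z^T^T ⇒ T^T^T ⇒ (S)^T^T ⇒ (Z)^T^T ⇒ (Z^T)^T^T ⇒ (T^T)^T^T ⇒ (x^T)^T^T ⇒ (x^x)^T^T ⇒ (x^x)^x^T ⇒ (x^x)^x^x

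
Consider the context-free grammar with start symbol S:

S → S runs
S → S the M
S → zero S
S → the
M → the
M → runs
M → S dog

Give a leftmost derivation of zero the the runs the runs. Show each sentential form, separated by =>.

S => S the M => S the M the M => zero S the M the M => zero the the M the M => zero the the runs the M => zero the the runs the runs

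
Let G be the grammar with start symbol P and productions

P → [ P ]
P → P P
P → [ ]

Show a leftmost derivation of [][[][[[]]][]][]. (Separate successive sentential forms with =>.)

P => PP => []P => []PP => [][P]P => [][PP]P => [][[]P]P => [][[]PP]P => [][[][P]P]P => [][[][[P]]P]P => [][[][[[]]]P]P => [][[][[[]]][]]P => [][[][[[]]][]][]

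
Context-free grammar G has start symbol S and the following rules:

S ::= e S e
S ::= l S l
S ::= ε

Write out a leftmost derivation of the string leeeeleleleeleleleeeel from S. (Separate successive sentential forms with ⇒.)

S⇒lSl⇒leSel⇒leeSeel⇒leeeSeeel⇒leeeeSeeeel⇒leeeelSleeeel⇒leeeeleSeleeeel⇒leeeelelSleleeeel⇒leeeeleleSeleleeeel⇒leeeelelelSleleleeeel⇒leeeeleleleSeleleleeeel⇒leeeeleleleeleleleeeel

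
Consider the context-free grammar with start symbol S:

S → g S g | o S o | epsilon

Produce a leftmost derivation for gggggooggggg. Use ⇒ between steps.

S ⇒ gSg   [S → g S g]
gSg ⇒ ggSgg   [S → g S g]
ggSgg ⇒ gggSggg   [S → g S g]
gggSggg ⇒ ggggSgggg   [S → g S g]
ggggSgggg ⇒ gggggSggggg   [S → g S g]
gggggSggggg ⇒ gggggoSoggggg   [S → o S o]
gggggoSoggggg ⇒ gggggooggggg   [S → epsilon]

S⇒gSg⇒ggSgg⇒gggSggg⇒ggggSgggg⇒gggggSggggg⇒gggggoSoggggg⇒gggggooggggg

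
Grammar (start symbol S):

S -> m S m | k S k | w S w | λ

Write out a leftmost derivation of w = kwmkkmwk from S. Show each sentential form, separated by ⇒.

S ⇒ kSk   [S -> k S k]
kSk ⇒ kwSwk   [S -> w S w]
kwSwk ⇒ kwmSmwk   [S -> m S m]
kwmSmwk ⇒ kwmkSkmwk   [S -> k S k]
kwmkSkmwk ⇒ kwmkkmwk   [S -> λ]

S ⇒ kSk ⇒ kwSwk ⇒ kwmSmwk ⇒ kwmkSkmwk ⇒ kwmkkmwk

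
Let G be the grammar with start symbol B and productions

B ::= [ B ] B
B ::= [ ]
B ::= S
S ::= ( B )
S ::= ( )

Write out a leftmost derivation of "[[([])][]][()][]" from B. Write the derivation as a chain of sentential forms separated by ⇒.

B⇒[B]B⇒[[B]B]B⇒[[S]B]B⇒[[(B)]B]B⇒[[([])]B]B⇒[[([])][]]B⇒[[([])][]][B]B⇒[[([])][]][S]B⇒[[([])][]][()]B⇒[[([])][]][()][]

B ⇒ [B]B   [B ::= [ B ] B]
[B]B ⇒ [[B]B]B   [B ::= [ B ] B]
[[B]B]B ⇒ [[S]B]B   [B ::= S]
[[S]B]B ⇒ [[(B)]B]B   [S ::= ( B )]
[[(B)]B]B ⇒ [[([])]B]B   [B ::= [ ]]
[[([])]B]B ⇒ [[([])][]]B   [B ::= [ ]]
[[([])][]]B ⇒ [[([])][]][B]B   [B ::= [ B ] B]
[[([])][]][B]B ⇒ [[([])][]][S]B   [B ::= S]
[[([])][]][S]B ⇒ [[([])][]][()]B   [S ::= ( )]
[[([])][]][()]B ⇒ [[([])][]][()][]   [B ::= [ ]]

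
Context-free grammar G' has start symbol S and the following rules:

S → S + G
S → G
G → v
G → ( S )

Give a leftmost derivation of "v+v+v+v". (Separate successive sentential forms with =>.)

S => S+G   [S → S + G]
S+G => S+G+G   [S → S + G]
S+G+G => S+G+G+G   [S → S + G]
S+G+G+G => G+G+G+G   [S → G]
G+G+G+G => v+G+G+G   [G → v]
v+G+G+G => v+v+G+G   [G → v]
v+v+G+G => v+v+v+G   [G → v]
v+v+v+G => v+v+v+v   [G → v]

S => S+G => S+G+G => S+G+G+G => G+G+G+G => v+G+G+G => v+v+G+G => v+v+v+G => v+v+v+v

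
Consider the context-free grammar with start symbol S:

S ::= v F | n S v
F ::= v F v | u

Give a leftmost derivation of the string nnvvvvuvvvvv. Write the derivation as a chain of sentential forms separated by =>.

S => nSv   [S ::= n S v]
nSv => nnSvv   [S ::= n S v]
nnSvv => nnvFvv   [S ::= v F]
nnvFvv => nnvvFvvv   [F ::= v F v]
nnvvFvvv => nnvvvFvvvv   [F ::= v F v]
nnvvvFvvvv => nnvvvvFvvvvv   [F ::= v F v]
nnvvvvFvvvvv => nnvvvvuvvvvv   [F ::= u]

S => nSv => nnSvv => nnvFvv => nnvvFvvv => nnvvvFvvvv => nnvvvvFvvvvv => nnvvvvuvvvvv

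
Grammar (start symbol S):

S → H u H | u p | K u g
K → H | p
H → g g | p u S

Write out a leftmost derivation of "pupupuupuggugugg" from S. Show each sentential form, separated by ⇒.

S ⇒ HuH ⇒ puSuH ⇒ puKuguH ⇒ puHuguH ⇒ pupuSuguH ⇒ pupuHuHuguH ⇒ pupupuSuHuguH ⇒ pupupuupuHuguH ⇒ pupupuupugguguH ⇒ pupupuupuggugugg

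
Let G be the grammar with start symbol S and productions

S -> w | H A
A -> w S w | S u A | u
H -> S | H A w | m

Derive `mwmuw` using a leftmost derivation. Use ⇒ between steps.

S ⇒ HA   [S -> H A]
HA ⇒ mA   [H -> m]
mA ⇒ mwSw   [A -> w S w]
mwSw ⇒ mwHAw   [S -> H A]
mwHAw ⇒ mwmAw   [H -> m]
mwmAw ⇒ mwmuw   [A -> u]

S ⇒ HA ⇒ mA ⇒ mwSw ⇒ mwHAw ⇒ mwmAw ⇒ mwmuw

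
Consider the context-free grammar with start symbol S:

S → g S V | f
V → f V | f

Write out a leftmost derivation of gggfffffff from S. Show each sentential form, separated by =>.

S=>gSV=>ggSVV=>gggSVVV=>gggfVVV=>gggffVVV=>gggfffVVV=>gggffffVVV=>gggfffffVV=>gggffffffV=>gggfffffff

S => gSV   [S → g S V]
gSV => ggSVV   [S → g S V]
ggSVV => gggSVVV   [S → g S V]
gggSVVV => gggfVVV   [S → f]
gggfVVV => gggffVVV   [V → f V]
gggffVVV => gggfffVVV   [V → f V]
gggfffVVV => gggffffVVV   [V → f V]
gggffffVVV => gggfffffVV   [V → f]
gggfffffVV => gggffffffV   [V → f]
gggffffffV => gggfffffff   [V → f]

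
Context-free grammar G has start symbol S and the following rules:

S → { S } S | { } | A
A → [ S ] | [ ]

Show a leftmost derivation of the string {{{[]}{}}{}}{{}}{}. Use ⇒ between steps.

S ⇒ {S}S ⇒ {{S}S}S ⇒ {{{S}S}S}S ⇒ {{{A}S}S}S ⇒ {{{[]}S}S}S ⇒ {{{[]}{}}S}S ⇒ {{{[]}{}}{}}S ⇒ {{{[]}{}}{}}{S}S ⇒ {{{[]}{}}{}}{{}}S ⇒ {{{[]}{}}{}}{{}}{}

S ⇒ {S}S   [S → { S } S]
{S}S ⇒ {{S}S}S   [S → { S } S]
{{S}S}S ⇒ {{{S}S}S}S   [S → { S } S]
{{{S}S}S}S ⇒ {{{A}S}S}S   [S → A]
{{{A}S}S}S ⇒ {{{[]}S}S}S   [A → [ ]]
{{{[]}S}S}S ⇒ {{{[]}{}}S}S   [S → { }]
{{{[]}{}}S}S ⇒ {{{[]}{}}{}}S   [S → { }]
{{{[]}{}}{}}S ⇒ {{{[]}{}}{}}{S}S   [S → { S } S]
{{{[]}{}}{}}{S}S ⇒ {{{[]}{}}{}}{{}}S   [S → { }]
{{{[]}{}}{}}{{}}S ⇒ {{{[]}{}}{}}{{}}{}   [S → { }]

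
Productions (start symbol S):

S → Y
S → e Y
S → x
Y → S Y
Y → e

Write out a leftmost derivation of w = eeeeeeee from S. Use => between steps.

S => eY => eSY => eeYY => eeSYY => eeeYYY => eeeSYYY => eeeYYYY => eeeeYYY => eeeeSYYY => eeeeYYYY => eeeeeYYY => eeeeeeYY => eeeeeeeY => eeeeeeee

S => eY   [S → e Y]
eY => eSY   [Y → S Y]
eSY => eeYY   [S → e Y]
eeYY => eeSYY   [Y → S Y]
eeSYY => eeeYYY   [S → e Y]
eeeYYY => eeeSYYY   [Y → S Y]
eeeSYYY => eeeYYYY   [S → Y]
eeeYYYY => eeeeYYY   [Y → e]
eeeeYYY => eeeeSYYY   [Y → S Y]
eeeeSYYY => eeeeYYYY   [S → Y]
eeeeYYYY => eeeeeYYY   [Y → e]
eeeeeYYY => eeeeeeYY   [Y → e]
eeeeeeYY => eeeeeeeY   [Y → e]
eeeeeeeY => eeeeeeee   [Y → e]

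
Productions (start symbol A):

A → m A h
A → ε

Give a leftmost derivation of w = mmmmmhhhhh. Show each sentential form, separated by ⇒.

A ⇒ mAh ⇒ mmAhh ⇒ mmmAhhh ⇒ mmmmAhhhh ⇒ mmmmmAhhhhh ⇒ mmmmmhhhhh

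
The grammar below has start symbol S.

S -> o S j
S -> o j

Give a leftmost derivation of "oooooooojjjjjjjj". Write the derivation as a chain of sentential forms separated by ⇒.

S ⇒ oSj ⇒ ooSjj ⇒ oooSjjj ⇒ ooooSjjjj ⇒ oooooSjjjjj ⇒ ooooooSjjjjjj ⇒ oooooooSjjjjjjj ⇒ oooooooojjjjjjjj

S ⇒ oSj   [S -> o S j]
oSj ⇒ ooSjj   [S -> o S j]
ooSjj ⇒ oooSjjj   [S -> o S j]
oooSjjj ⇒ ooooSjjjj   [S -> o S j]
ooooSjjjj ⇒ oooooSjjjjj   [S -> o S j]
oooooSjjjjj ⇒ ooooooSjjjjjj   [S -> o S j]
ooooooSjjjjjj ⇒ oooooooSjjjjjjj   [S -> o S j]
oooooooSjjjjjjj ⇒ oooooooojjjjjjjj   [S -> o j]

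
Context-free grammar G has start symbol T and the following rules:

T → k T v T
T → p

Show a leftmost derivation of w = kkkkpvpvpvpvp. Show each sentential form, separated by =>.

T => kTvT   [T → k T v T]
kTvT => kkTvTvT   [T → k T v T]
kkTvTvT => kkkTvTvTvT   [T → k T v T]
kkkTvTvTvT => kkkkTvTvTvTvT   [T → k T v T]
kkkkTvTvTvTvT => kkkkpvTvTvTvT   [T → p]
kkkkpvTvTvTvT => kkkkpvpvTvTvT   [T → p]
kkkkpvpvTvTvT => kkkkpvpvpvTvT   [T → p]
kkkkpvpvpvTvT => kkkkpvpvpvpvT   [T → p]
kkkkpvpvpvpvT => kkkkpvpvpvpvp   [T → p]

T => kTvT => kkTvTvT => kkkTvTvTvT => kkkkTvTvTvTvT => kkkkpvTvTvTvT => kkkkpvpvTvTvT => kkkkpvpvpvTvT => kkkkpvpvpvpvT => kkkkpvpvpvpvp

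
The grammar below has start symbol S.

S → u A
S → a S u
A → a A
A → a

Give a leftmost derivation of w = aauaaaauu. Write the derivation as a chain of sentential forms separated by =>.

S=>aSu=>aaSuu=>aauAuu=>aauaAuu=>aauaaAuu=>aauaaaAuu=>aauaaaauu

S => aSu   [S → a S u]
aSu => aaSuu   [S → a S u]
aaSuu => aauAuu   [S → u A]
aauAuu => aauaAuu   [A → a A]
aauaAuu => aauaaAuu   [A → a A]
aauaaAuu => aauaaaAuu   [A → a A]
aauaaaAuu => aauaaaauu   [A → a]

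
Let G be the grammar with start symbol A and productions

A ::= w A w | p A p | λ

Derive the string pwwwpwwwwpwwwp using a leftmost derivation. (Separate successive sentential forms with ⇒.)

A ⇒ pAp   [A ::= p A p]
pAp ⇒ pwAwp   [A ::= w A w]
pwAwp ⇒ pwwAwwp   [A ::= w A w]
pwwAwwp ⇒ pwwwAwwwp   [A ::= w A w]
pwwwAwwwp ⇒ pwwwpApwwwp   [A ::= p A p]
pwwwpApwwwp ⇒ pwwwpwAwpwwwp   [A ::= w A w]
pwwwpwAwpwwwp ⇒ pwwwpwwAwwpwwwp   [A ::= w A w]
pwwwpwwAwwpwwwp ⇒ pwwwpwwwwpwwwp   [A ::= λ]

A⇒pAp⇒pwAwp⇒pwwAwwp⇒pwwwAwwwp⇒pwwwpApwwwp⇒pwwwpwAwpwwwp⇒pwwwpwwAwwpwwwp⇒pwwwpwwwwpwwwp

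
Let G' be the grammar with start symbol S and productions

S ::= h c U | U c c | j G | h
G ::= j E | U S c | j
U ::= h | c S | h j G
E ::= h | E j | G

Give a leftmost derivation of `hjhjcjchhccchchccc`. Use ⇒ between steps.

S ⇒ Ucc   [S ::= U c c]
Ucc ⇒ hjGcc   [U ::= h j G]
hjGcc ⇒ hjUSccc   [G ::= U S c]
hjUSccc ⇒ hjhjGSccc   [U ::= h j G]
hjhjGSccc ⇒ hjhjUScSccc   [G ::= U S c]
hjhjUScSccc ⇒ hjhjcSScSccc   [U ::= c S]
hjhjcSScSccc ⇒ hjhjcjGScSccc   [S ::= j G]
hjhjcjGScSccc ⇒ hjhjcjUScScSccc   [G ::= U S c]
hjhjcjUScScSccc ⇒ hjhjcjcSScScSccc   [U ::= c S]
hjhjcjcSScScSccc ⇒ hjhjcjchScScSccc   [S ::= h]
hjhjcjchScScSccc ⇒ hjhjcjchUcccScSccc   [S ::= U c c]
hjhjcjchUcccScSccc ⇒ hjhjcjchhcccScSccc   [U ::= h]
hjhjcjchhcccScSccc ⇒ hjhjcjchhccchcSccc   [S ::= h]
hjhjcjchhccchcSccc ⇒ hjhjcjchhccchchccc   [S ::= h]

S ⇒ Ucc ⇒ hjGcc ⇒ hjUSccc ⇒ hjhjGSccc ⇒ hjhjUScSccc ⇒ hjhjcSScSccc ⇒ hjhjcjGScSccc ⇒ hjhjcjUScScSccc ⇒ hjhjcjcSScScSccc ⇒ hjhjcjchScScSccc ⇒ hjhjcjchUcccScSccc ⇒ hjhjcjchhcccScSccc ⇒ hjhjcjchhccchcSccc ⇒ hjhjcjchhccchchccc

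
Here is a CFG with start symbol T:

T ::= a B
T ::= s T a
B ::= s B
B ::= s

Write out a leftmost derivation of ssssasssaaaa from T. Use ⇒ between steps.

T ⇒ sTa   [T ::= s T a]
sTa ⇒ ssTaa   [T ::= s T a]
ssTaa ⇒ sssTaaa   [T ::= s T a]
sssTaaa ⇒ ssssTaaaa   [T ::= s T a]
ssssTaaaa ⇒ ssssaBaaaa   [T ::= a B]
ssssaBaaaa ⇒ ssssasBaaaa   [B ::= s B]
ssssasBaaaa ⇒ ssssassBaaaa   [B ::= s B]
ssssassBaaaa ⇒ ssssasssaaaa   [B ::= s]

T⇒sTa⇒ssTaa⇒sssTaaa⇒ssssTaaaa⇒ssssaBaaaa⇒ssssasBaaaa⇒ssssassBaaaa⇒ssssasssaaaa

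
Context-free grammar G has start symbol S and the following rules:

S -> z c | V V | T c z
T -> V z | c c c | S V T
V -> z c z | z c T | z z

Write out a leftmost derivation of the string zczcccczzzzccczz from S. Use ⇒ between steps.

S ⇒ VV   [S -> V V]
VV ⇒ zcTV   [V -> z c T]
zcTV ⇒ zcSVTV   [T -> S V T]
zcSVTV ⇒ zcVVVTV   [S -> V V]
zcVVVTV ⇒ zczcTVVTV   [V -> z c T]
zczcTVVTV ⇒ zczccccVVTV   [T -> c c c]
zczccccVVTV ⇒ zczcccczzVTV   [V -> z z]
zczcccczzVTV ⇒ zczcccczzzzTV   [V -> z z]
zczcccczzzzTV ⇒ zczcccczzzzcccV   [T -> c c c]
zczcccczzzzcccV ⇒ zczcccczzzzccczz   [V -> z z]

S⇒VV⇒zcTV⇒zcSVTV⇒zcVVVTV⇒zczcTVVTV⇒zczccccVVTV⇒zczcccczzVTV⇒zczcccczzzzTV⇒zczcccczzzzcccV⇒zczcccczzzzccczz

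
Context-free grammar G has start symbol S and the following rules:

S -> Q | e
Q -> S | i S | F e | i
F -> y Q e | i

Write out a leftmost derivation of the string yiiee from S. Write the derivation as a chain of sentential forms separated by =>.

S => Q => Fe => yQee => yiSee => yiQee => yiiee

S => Q   [S -> Q]
Q => Fe   [Q -> F e]
Fe => yQee   [F -> y Q e]
yQee => yiSee   [Q -> i S]
yiSee => yiQee   [S -> Q]
yiQee => yiiee   [Q -> i]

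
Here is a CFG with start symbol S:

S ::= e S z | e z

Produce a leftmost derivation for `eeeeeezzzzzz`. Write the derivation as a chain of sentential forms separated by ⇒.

S⇒eSz⇒eeSzz⇒eeeSzzz⇒eeeeSzzzz⇒eeeeeSzzzzz⇒eeeeeezzzzzz

S ⇒ eSz   [S ::= e S z]
eSz ⇒ eeSzz   [S ::= e S z]
eeSzz ⇒ eeeSzzz   [S ::= e S z]
eeeSzzz ⇒ eeeeSzzzz   [S ::= e S z]
eeeeSzzzz ⇒ eeeeeSzzzzz   [S ::= e S z]
eeeeeSzzzzz ⇒ eeeeeezzzzzz   [S ::= e z]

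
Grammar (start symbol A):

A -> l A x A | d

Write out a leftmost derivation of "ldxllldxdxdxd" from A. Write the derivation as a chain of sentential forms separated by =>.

A => lAxA => ldxA => ldxlAxA => ldxllAxAxA => ldxlllAxAxAxA => ldxllldxAxAxA => ldxllldxdxAxA => ldxllldxdxdxA => ldxllldxdxdxd

A => lAxA   [A -> l A x A]
lAxA => ldxA   [A -> d]
ldxA => ldxlAxA   [A -> l A x A]
ldxlAxA => ldxllAxAxA   [A -> l A x A]
ldxllAxAxA => ldxlllAxAxAxA   [A -> l A x A]
ldxlllAxAxAxA => ldxllldxAxAxA   [A -> d]
ldxllldxAxAxA => ldxllldxdxAxA   [A -> d]
ldxllldxdxAxA => ldxllldxdxdxA   [A -> d]
ldxllldxdxdxA => ldxllldxdxdxd   [A -> d]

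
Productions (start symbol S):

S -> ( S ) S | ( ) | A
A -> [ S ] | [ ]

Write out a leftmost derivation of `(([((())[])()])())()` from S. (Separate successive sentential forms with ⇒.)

S ⇒ (S)S   [S -> ( S ) S]
(S)S ⇒ ((S)S)S   [S -> ( S ) S]
((S)S)S ⇒ ((A)S)S   [S -> A]
((A)S)S ⇒ (([S])S)S   [A -> [ S ]]
(([S])S)S ⇒ (([(S)S])S)S   [S -> ( S ) S]
(([(S)S])S)S ⇒ (([((S)S)S])S)S   [S -> ( S ) S]
(([((S)S)S])S)S ⇒ (([((())S)S])S)S   [S -> ( )]
(([((())S)S])S)S ⇒ (([((())A)S])S)S   [S -> A]
(([((())A)S])S)S ⇒ (([((())[])S])S)S   [A -> [ ]]
(([((())[])S])S)S ⇒ (([((())[])()])S)S   [S -> ( )]
(([((())[])()])S)S ⇒ (([((())[])()])())S   [S -> ( )]
(([((())[])()])())S ⇒ (([((())[])()])())()   [S -> ( )]

S ⇒ (S)S ⇒ ((S)S)S ⇒ ((A)S)S ⇒ (([S])S)S ⇒ (([(S)S])S)S ⇒ (([((S)S)S])S)S ⇒ (([((())S)S])S)S ⇒ (([((())A)S])S)S ⇒ (([((())[])S])S)S ⇒ (([((())[])()])S)S ⇒ (([((())[])()])())S ⇒ (([((())[])()])())()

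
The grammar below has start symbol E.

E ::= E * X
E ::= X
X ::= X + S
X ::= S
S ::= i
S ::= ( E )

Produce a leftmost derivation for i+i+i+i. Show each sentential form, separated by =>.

E => X => X+S => X+S+S => X+S+S+S => S+S+S+S => i+S+S+S => i+i+S+S => i+i+i+S => i+i+i+i

E => X   [E ::= X]
X => X+S   [X ::= X + S]
X+S => X+S+S   [X ::= X + S]
X+S+S => X+S+S+S   [X ::= X + S]
X+S+S+S => S+S+S+S   [X ::= S]
S+S+S+S => i+S+S+S   [S ::= i]
i+S+S+S => i+i+S+S   [S ::= i]
i+i+S+S => i+i+i+S   [S ::= i]
i+i+i+S => i+i+i+i   [S ::= i]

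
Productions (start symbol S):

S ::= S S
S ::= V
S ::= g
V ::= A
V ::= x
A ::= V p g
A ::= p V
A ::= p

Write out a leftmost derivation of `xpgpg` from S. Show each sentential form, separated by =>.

S => V   [S ::= V]
V => A   [V ::= A]
A => Vpg   [A ::= V p g]
Vpg => Apg   [V ::= A]
Apg => Vpgpg   [A ::= V p g]
Vpgpg => xpgpg   [V ::= x]

S => V => A => Vpg => Apg => Vpgpg => xpgpg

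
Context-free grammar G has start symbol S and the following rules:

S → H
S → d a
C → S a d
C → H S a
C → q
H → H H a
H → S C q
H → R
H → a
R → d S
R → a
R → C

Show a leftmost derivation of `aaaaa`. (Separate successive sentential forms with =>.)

S => H => HHa => HHaHa => aHaHa => aaaHa => aaaaa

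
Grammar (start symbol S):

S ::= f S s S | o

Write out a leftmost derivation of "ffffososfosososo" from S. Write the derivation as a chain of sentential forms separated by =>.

S=>fSsS=>ffSsSsS=>fffSsSsSsS=>ffffSsSsSsSsS=>ffffosSsSsSsS=>ffffososSsSsS=>ffffososfSsSsSsS=>ffffososfosSsSsS=>ffffososfososSsS=>ffffososfosososS=>ffffososfosososo

S => fSsS   [S ::= f S s S]
fSsS => ffSsSsS   [S ::= f S s S]
ffSsSsS => fffSsSsSsS   [S ::= f S s S]
fffSsSsSsS => ffffSsSsSsSsS   [S ::= f S s S]
ffffSsSsSsSsS => ffffosSsSsSsS   [S ::= o]
ffffosSsSsSsS => ffffososSsSsS   [S ::= o]
ffffososSsSsS => ffffososfSsSsSsS   [S ::= f S s S]
ffffososfSsSsSsS => ffffososfosSsSsS   [S ::= o]
ffffososfosSsSsS => ffffososfososSsS   [S ::= o]
ffffososfososSsS => ffffososfosososS   [S ::= o]
ffffososfosososS => ffffososfosososo   [S ::= o]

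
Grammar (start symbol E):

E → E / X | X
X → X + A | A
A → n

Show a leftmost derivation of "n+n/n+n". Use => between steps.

E=>E/X=>X/X=>X+A/X=>A+A/X=>n+A/X=>n+n/X=>n+n/X+A=>n+n/A+A=>n+n/n+A=>n+n/n+n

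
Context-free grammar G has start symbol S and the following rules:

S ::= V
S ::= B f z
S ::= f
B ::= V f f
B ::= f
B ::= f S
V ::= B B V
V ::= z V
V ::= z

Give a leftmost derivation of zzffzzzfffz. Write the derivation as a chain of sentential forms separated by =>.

S => V => BBV => VffBV => zVffBV => zzVffBV => zzBBVffBV => zzfBVffBV => zzffSVffBV => zzffVVffBV => zzffzVVffBV => zzffzzVffBV => zzffzzzffBV => zzffzzzfffV => zzffzzzfffz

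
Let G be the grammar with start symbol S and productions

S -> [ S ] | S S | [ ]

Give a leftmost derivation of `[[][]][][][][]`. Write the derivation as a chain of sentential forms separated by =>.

S => SS => SSS => SSSS => SSSSS => [S]SSSS => [SS]SSSS => [[]S]SSSS => [[][]]SSSS => [[][]][]SSS => [[][]][][]SS => [[][]][][][]S => [[][]][][][][]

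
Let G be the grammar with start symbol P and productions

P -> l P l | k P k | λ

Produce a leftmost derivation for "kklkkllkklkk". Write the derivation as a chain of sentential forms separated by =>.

P => kPk => kkPkk => kklPlkk => kklkPklkk => kklkkPkklkk => kklkklPlkklkk => kklkkllkklkk

P => kPk   [P -> k P k]
kPk => kkPkk   [P -> k P k]
kkPkk => kklPlkk   [P -> l P l]
kklPlkk => kklkPklkk   [P -> k P k]
kklkPklkk => kklkkPkklkk   [P -> k P k]
kklkkPkklkk => kklkklPlkklkk   [P -> l P l]
kklkklPlkklkk => kklkkllkklkk   [P -> λ]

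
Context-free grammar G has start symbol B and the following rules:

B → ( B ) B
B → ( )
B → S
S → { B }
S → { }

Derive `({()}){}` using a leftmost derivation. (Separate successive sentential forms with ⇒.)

B⇒(B)B⇒(S)B⇒({B})B⇒({()})B⇒({()})S⇒({()}){}

B ⇒ (B)B   [B → ( B ) B]
(B)B ⇒ (S)B   [B → S]
(S)B ⇒ ({B})B   [S → { B }]
({B})B ⇒ ({()})B   [B → ( )]
({()})B ⇒ ({()})S   [B → S]
({()})S ⇒ ({()}){}   [S → { }]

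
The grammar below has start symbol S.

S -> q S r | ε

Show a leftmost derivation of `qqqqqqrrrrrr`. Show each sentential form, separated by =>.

S => qSr   [S -> q S r]
qSr => qqSrr   [S -> q S r]
qqSrr => qqqSrrr   [S -> q S r]
qqqSrrr => qqqqSrrrr   [S -> q S r]
qqqqSrrrr => qqqqqSrrrrr   [S -> q S r]
qqqqqSrrrrr => qqqqqqSrrrrrr   [S -> q S r]
qqqqqqSrrrrrr => qqqqqqrrrrrr   [S -> ε]

S => qSr => qqSrr => qqqSrrr => qqqqSrrrr => qqqqqSrrrrr => qqqqqqSrrrrrr => qqqqqqrrrrrr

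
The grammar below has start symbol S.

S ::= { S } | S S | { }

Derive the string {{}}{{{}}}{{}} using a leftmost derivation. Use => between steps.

S => SS   [S ::= S S]
SS => SSS   [S ::= S S]
SSS => {S}SS   [S ::= { S }]
{S}SS => {{}}SS   [S ::= { }]
{{}}SS => {{}}{S}S   [S ::= { S }]
{{}}{S}S => {{}}{{S}}S   [S ::= { S }]
{{}}{{S}}S => {{}}{{{}}}S   [S ::= { }]
{{}}{{{}}}S => {{}}{{{}}}{S}   [S ::= { S }]
{{}}{{{}}}{S} => {{}}{{{}}}{{}}   [S ::= { }]

S=>SS=>SSS=>{S}SS=>{{}}SS=>{{}}{S}S=>{{}}{{S}}S=>{{}}{{{}}}S=>{{}}{{{}}}{S}=>{{}}{{{}}}{{}}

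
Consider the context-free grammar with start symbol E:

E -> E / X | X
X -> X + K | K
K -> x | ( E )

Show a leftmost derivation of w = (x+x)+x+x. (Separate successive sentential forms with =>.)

E => X   [E -> X]
X => X+K   [X -> X + K]
X+K => X+K+K   [X -> X + K]
X+K+K => K+K+K   [X -> K]
K+K+K => (E)+K+K   [K -> ( E )]
(E)+K+K => (X)+K+K   [E -> X]
(X)+K+K => (X+K)+K+K   [X -> X + K]
(X+K)+K+K => (K+K)+K+K   [X -> K]
(K+K)+K+K => (x+K)+K+K   [K -> x]
(x+K)+K+K => (x+x)+K+K   [K -> x]
(x+x)+K+K => (x+x)+x+K   [K -> x]
(x+x)+x+K => (x+x)+x+x   [K -> x]

E=>X=>X+K=>X+K+K=>K+K+K=>(E)+K+K=>(X)+K+K=>(X+K)+K+K=>(K+K)+K+K=>(x+K)+K+K=>(x+x)+K+K=>(x+x)+x+K=>(x+x)+x+x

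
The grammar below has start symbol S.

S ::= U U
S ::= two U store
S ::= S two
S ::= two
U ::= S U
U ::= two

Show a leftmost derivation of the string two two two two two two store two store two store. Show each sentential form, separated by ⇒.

S ⇒ two U store ⇒ two S U store ⇒ two two U store U store ⇒ two two S U store U store ⇒ two two two U store U store U store ⇒ two two two S U store U store U store ⇒ two two two U U U store U store U store ⇒ two two two two U U store U store U store ⇒ two two two two two U store U store U store ⇒ two two two two two two store U store U store ⇒ two two two two two two store two store U store ⇒ two two two two two two store two store two store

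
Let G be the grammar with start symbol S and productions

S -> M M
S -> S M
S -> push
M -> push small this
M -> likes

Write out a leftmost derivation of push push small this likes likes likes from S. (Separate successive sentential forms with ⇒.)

S ⇒ S M   [S -> S M]
S M ⇒ S M M   [S -> S M]
S M M ⇒ S M M M   [S -> S M]
S M M M ⇒ S M M M M   [S -> S M]
S M M M M ⇒ push M M M M   [S -> push]
push M M M M ⇒ push push small this M M M   [M -> push small this]
push push small this M M M ⇒ push push small this likes M M   [M -> likes]
push push small this likes M M ⇒ push push small this likes likes M   [M -> likes]
push push small this likes likes M ⇒ push push small this likes likes likes   [M -> likes]

S ⇒ S M ⇒ S M M ⇒ S M M M ⇒ S M M M M ⇒ push M M M M ⇒ push push small this M M M ⇒ push push small this likes M M ⇒ push push small this likes likes M ⇒ push push small this likes likes likes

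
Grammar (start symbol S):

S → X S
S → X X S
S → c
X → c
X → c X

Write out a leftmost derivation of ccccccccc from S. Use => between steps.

S => XXS   [S → X X S]
XXS => cXXS   [X → c X]
cXXS => ccXXS   [X → c X]
ccXXS => cccXXS   [X → c X]
cccXXS => ccccXXS   [X → c X]
ccccXXS => cccccXS   [X → c]
cccccXS => ccccccXS   [X → c X]
ccccccXS => cccccccXS   [X → c X]
cccccccXS => ccccccccS   [X → c]
ccccccccS => ccccccccc   [S → c]

S => XXS => cXXS => ccXXS => cccXXS => ccccXXS => cccccXS => ccccccXS => cccccccXS => ccccccccS => ccccccccc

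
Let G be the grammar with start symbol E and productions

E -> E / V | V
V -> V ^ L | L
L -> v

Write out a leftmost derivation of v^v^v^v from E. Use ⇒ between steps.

E ⇒ V   [E -> V]
V ⇒ V^L   [V -> V ^ L]
V^L ⇒ V^L^L   [V -> V ^ L]
V^L^L ⇒ V^L^L^L   [V -> V ^ L]
V^L^L^L ⇒ L^L^L^L   [V -> L]
L^L^L^L ⇒ v^L^L^L   [L -> v]
v^L^L^L ⇒ v^v^L^L   [L -> v]
v^v^L^L ⇒ v^v^v^L   [L -> v]
v^v^v^L ⇒ v^v^v^v   [L -> v]

E ⇒ V ⇒ V^L ⇒ V^L^L ⇒ V^L^L^L ⇒ L^L^L^L ⇒ v^L^L^L ⇒ v^v^L^L ⇒ v^v^v^L ⇒ v^v^v^v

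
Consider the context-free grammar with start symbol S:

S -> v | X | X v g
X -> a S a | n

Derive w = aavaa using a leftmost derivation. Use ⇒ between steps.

S ⇒ X ⇒ aSa ⇒ aXa ⇒ aaSaa ⇒ aavaa

S ⇒ X   [S -> X]
X ⇒ aSa   [X -> a S a]
aSa ⇒ aXa   [S -> X]
aXa ⇒ aaSaa   [X -> a S a]
aaSaa ⇒ aavaa   [S -> v]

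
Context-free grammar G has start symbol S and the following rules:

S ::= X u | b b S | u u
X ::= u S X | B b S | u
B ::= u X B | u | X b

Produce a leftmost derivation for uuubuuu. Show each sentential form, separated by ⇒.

S ⇒ Xu ⇒ BbSu ⇒ uXBbSu ⇒ uuBbSu ⇒ uuubSu ⇒ uuubuuu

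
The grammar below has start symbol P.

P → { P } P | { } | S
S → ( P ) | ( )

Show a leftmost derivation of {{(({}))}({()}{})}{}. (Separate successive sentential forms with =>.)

P=>{P}P=>{{P}P}P=>{{S}P}P=>{{(P)}P}P=>{{(S)}P}P=>{{((P))}P}P=>{{(({}))}P}P=>{{(({}))}S}P=>{{(({}))}(P)}P=>{{(({}))}({P}P)}P=>{{(({}))}({S}P)}P=>{{(({}))}({()}P)}P=>{{(({}))}({()}{})}P=>{{(({}))}({()}{})}{}

P => {P}P   [P → { P } P]
{P}P => {{P}P}P   [P → { P } P]
{{P}P}P => {{S}P}P   [P → S]
{{S}P}P => {{(P)}P}P   [S → ( P )]
{{(P)}P}P => {{(S)}P}P   [P → S]
{{(S)}P}P => {{((P))}P}P   [S → ( P )]
{{((P))}P}P => {{(({}))}P}P   [P → { }]
{{(({}))}P}P => {{(({}))}S}P   [P → S]
{{(({}))}S}P => {{(({}))}(P)}P   [S → ( P )]
{{(({}))}(P)}P => {{(({}))}({P}P)}P   [P → { P } P]
{{(({}))}({P}P)}P => {{(({}))}({S}P)}P   [P → S]
{{(({}))}({S}P)}P => {{(({}))}({()}P)}P   [S → ( )]
{{(({}))}({()}P)}P => {{(({}))}({()}{})}P   [P → { }]
{{(({}))}({()}{})}P => {{(({}))}({()}{})}{}   [P → { }]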